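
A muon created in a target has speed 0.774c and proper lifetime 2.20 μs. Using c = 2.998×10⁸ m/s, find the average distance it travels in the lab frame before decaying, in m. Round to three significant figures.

806 m

With β = 0.774, γ = 1/√(1 − 0.774²) = 1/√0.400924 = 1.5793.
Lab-frame lifetime: Δt = γτ = 1.5793 × 2.20 μs = 3.4745 μs.
Distance: d = vΔt = 0.774 × 2.998×10⁸ m/s × 3.4745×10^-6 s = 806 m.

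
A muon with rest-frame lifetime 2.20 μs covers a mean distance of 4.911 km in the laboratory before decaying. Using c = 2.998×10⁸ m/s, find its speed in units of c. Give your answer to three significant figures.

0.991c

d = βγcτ ⇒ βγ = d/(cτ) = 4911 m / (659.56 m) = 7.4459.
β = (βγ)/√(1+(βγ)²) = 7.4459/√56.4414 = 0.991.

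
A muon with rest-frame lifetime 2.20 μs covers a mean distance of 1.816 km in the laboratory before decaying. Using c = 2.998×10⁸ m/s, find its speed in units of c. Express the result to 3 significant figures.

0.940c

d = βγcτ ⇒ βγ = d/(cτ) = 1816 m / (659.56 m) = 2.7534.
β = (βγ)/√(1+(βγ)²) = 2.7534/√8.58121 = 0.940.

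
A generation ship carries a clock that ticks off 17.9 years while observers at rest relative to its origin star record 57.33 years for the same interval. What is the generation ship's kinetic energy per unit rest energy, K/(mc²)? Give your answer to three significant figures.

From Δt = γΔτ: γ = 57.33/17.9 = 3.20279.
Since K = (γ−1)mc², K/(mc²) = 3.20279 − 1 = 2.20.

2.20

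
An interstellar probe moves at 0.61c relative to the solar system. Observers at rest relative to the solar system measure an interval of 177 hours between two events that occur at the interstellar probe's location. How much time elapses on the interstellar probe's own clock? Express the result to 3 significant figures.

140 hours

With β = 0.61, γ = 1/√(1 − 0.61²) = 1/√0.6279 = 1.262.
The moving clock records proper time: Δτ = Δt/γ = 177/1.262 = 140 hours.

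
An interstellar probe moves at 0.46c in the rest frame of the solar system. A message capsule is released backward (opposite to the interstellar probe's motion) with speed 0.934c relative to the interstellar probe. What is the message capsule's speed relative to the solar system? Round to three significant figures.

Relativistic velocity addition: u = (u' + v)/(1 + u'v/c²), with u' = −0.934c and v = 0.46c.
Numerator: −0.934 + 0.46 = −0.474. Denominator: 1 + (−0.934)(0.46) = 0.57036.
u = −0.474/0.57036 = −0.83105, so the speed is 0.831c.

0.831c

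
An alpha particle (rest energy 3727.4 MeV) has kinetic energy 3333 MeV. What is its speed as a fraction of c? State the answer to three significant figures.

0.849c

K = (γ−1)mc², so γ = 1 + 3333/3727.4 = 1.8942.
Then v/c = √(1 − γ⁻²) = √(1 − 0.278707) = √0.721293 = 0.849.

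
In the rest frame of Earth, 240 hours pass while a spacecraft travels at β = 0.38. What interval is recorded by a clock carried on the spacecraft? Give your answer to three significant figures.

With β = 0.38, γ = 1/√(1 − 0.38²) = 1/√0.8556 = 1.0811.
The spacecraft's clock runs slow as seen from Earth, so Δτ = Δt/γ = 240/1.0811 = 222 hours.

222 hours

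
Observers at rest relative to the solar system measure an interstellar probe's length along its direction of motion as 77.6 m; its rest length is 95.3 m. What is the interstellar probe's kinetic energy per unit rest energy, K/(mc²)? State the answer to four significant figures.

γ = L₀/L = 95.3/77.6 = 1.22809.
Since K = (γ−1)mc², K/(mc²) = 1.22809 − 1 = 0.2281.

0.2281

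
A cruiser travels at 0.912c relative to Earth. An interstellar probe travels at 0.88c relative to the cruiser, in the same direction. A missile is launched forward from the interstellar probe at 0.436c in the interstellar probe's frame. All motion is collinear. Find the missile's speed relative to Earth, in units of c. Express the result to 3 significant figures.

0.998c

Compose velocities in two stages. Stage 1 (into S'): u₁ = (0.436+0.88)/(1+0.436×0.88) = 0.95109.
Stage 2 (into S): u = (0.95109+0.912)/(1+0.95109×0.912) = 0.9977, so the speed is 0.998c.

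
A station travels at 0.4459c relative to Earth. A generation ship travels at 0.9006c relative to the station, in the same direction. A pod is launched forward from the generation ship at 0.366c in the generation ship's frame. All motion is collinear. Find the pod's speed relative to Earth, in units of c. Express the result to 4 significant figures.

0.9816c

First combine the pod and generation ship (S''→S'): u₁ = (0.366 + 0.9006)/(1 + 0.366×0.9006) = 1.2666/1.3296196 = 0.9526.
Then combine with the station (S'→S): u = (0.9526 + 0.4459)/(1 + 0.9526×0.4459) = 1.3985/1.42476434 = 0.98157.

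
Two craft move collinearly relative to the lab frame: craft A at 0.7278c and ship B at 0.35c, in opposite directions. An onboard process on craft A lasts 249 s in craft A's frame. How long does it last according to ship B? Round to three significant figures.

486 s

Speed of craft A in ship B's frame: u = (v_A + v_B)/(1 + v_A v_B/c²) = (0.7278 + 0.35)/(1 + 0.7278×0.35) = 1.0778/1.25473 = 0.85899; |u| = 0.85899c.
At |u| = 0.85899c, γ = (1 − 0.737864)^(−1/2) = 1.9532.
The clock on craft A records proper time, so ship B measures Δt = γΔτ = 1.9532 × 249 = 486 s.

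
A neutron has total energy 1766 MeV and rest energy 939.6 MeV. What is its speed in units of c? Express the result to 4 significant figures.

0.8467c

Total energy E = γmc² gives γ = 1766/939.6 = 1.8795.
Hence β = √(1 − 1/γ²) = √(1 − 0.283084) = √0.716916 = 0.8467.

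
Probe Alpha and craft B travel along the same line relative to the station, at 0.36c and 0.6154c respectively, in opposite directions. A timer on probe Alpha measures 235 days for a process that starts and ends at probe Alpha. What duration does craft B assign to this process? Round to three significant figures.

The velocity of probe Alpha relative to craft B is (0.36 + 0.6154)c / (1 + 0.36×0.6154) = 0.7985c; relative speed 0.7985c.
At |u| = 0.7985c, γ = (1 − 0.637602)^(−1/2) = 1.6611.
The clock on probe Alpha records proper time, so craft B measures Δt = γΔτ = 1.6611 × 235 = 390 days.

390 days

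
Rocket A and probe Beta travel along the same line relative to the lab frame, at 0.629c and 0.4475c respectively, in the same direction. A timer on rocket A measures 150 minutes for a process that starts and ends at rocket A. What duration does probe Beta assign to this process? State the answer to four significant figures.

155.0 minutes

Speed of rocket A in probe Beta's frame: u = (v_A − v_B)/(1 − v_A v_B/c²) = (0.629 − 0.4475)/(1 − 0.629×0.4475) = 0.1815/0.7185225 = 0.2526; |u| = 0.2526c.
At |u| = 0.2526c, γ = (1 − 0.0638068)^(−1/2) = 1.0335.
The clock on rocket A records proper time, so probe Beta measures Δt = γΔτ = 1.0335 × 150 = 155.0 minutes.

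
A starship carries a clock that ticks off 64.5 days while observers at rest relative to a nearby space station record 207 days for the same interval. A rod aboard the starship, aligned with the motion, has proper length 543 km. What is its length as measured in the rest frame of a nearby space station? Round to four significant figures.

γ = Δt/Δτ = 207/64.5 = 3.2093.
L = L₀/γ = 543/3.2093 = 169.2 km.

169.2 km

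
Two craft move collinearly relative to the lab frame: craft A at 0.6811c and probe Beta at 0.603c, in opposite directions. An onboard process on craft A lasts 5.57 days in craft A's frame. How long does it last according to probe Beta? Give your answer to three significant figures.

13.5 days

Speed of craft A in probe Beta's frame: u = (v_A + v_B)/(1 + v_A v_B/c²) = (0.6811 + 0.603)/(1 + 0.6811×0.603) = 1.2841/1.4107033 = 0.91026; |u| = 0.91026c.
γ for this relative speed: γ = 1/√(1 − 0.828573) = 2.4152.
The clock on craft A records proper time, so probe Beta measures Δt = γΔτ = 2.4152 × 5.57 = 13.5 days.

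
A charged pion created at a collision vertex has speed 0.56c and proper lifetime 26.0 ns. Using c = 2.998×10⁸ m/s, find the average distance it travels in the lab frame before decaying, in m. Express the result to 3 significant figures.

With β = 0.56, γ = 1/√(1 − 0.56²) = 1/√0.6864 = 1.207.
Lab-frame lifetime: Δt = γτ = 1.207 × 26.0 ns = 31.382 ns.
Distance: d = vΔt = 0.56 × 2.998×10⁸ m/s × 3.1382×10^-8 s = 5.27 m.

5.27 m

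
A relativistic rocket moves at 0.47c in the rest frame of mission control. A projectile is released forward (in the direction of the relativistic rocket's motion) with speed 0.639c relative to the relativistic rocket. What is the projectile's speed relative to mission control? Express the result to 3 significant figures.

0.853c

In units of c, u = (u' + v)/(1 + u'v) with u' = 0.639 and v = 0.47.
Numerator: 0.639 + 0.47 = 1.109. Denominator: 1 + (0.639)(0.47) = 1.30033.
u = 1.109/1.30033 = 0.85286, so the speed is 0.853c.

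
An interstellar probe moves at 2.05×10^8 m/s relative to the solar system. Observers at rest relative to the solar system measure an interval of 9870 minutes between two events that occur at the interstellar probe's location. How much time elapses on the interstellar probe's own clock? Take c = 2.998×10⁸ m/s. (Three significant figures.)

β = v/c = (2.05×10^8 m/s)/(2.998×10⁸ m/s) = 0.683789.
γ = 1/√(1 − β²) = 1/√(1 − 0.4675674) = 1/√0.5324326 = 1/0.72968 = 1.3705.
The interstellar probe's clock runs slow as seen from the solar system, so Δτ = Δt/γ = 9870/1.3705 = 7200 minutes.

7200 minutes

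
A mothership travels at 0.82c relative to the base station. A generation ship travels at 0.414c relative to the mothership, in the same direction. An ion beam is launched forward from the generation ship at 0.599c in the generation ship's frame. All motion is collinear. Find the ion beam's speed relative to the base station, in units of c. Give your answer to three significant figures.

Compose velocities in two stages. Stage 1 (into S'): u₁ = (0.599+0.414)/(1+0.599×0.414) = 0.81171.
Stage 2 (into S): u = (0.81171+0.82)/(1+0.81171×0.82) = 0.97965, so the speed is 0.980c.

0.980c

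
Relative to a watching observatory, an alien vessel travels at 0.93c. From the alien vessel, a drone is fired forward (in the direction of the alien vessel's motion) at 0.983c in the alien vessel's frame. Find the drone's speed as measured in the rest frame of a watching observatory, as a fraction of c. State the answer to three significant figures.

Relativistic velocity addition: u = (u' + v)/(1 + u'v/c²), with u' = 0.983c and v = 0.93c.
Numerator: 0.983 + 0.93 = 1.913. Denominator: 1 + (0.983)(0.93) = 1.91419.
u = 1.913/1.91419 = 0.99938, so the speed is 0.999c.

0.999c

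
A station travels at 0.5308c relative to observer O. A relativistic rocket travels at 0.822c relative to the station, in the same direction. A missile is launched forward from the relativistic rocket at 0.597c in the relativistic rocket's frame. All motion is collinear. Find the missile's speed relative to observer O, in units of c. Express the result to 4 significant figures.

0.9850c

First combine the missile and relativistic rocket (S''→S'): u₁ = (0.597 + 0.822)/(1 + 0.597×0.822) = 1.419/1.490734 = 0.95188.
Then combine with the station (S'→S): u = (0.95188 + 0.5308)/(1 + 0.95188×0.5308) = 1.48268/1.505257904 = 0.985.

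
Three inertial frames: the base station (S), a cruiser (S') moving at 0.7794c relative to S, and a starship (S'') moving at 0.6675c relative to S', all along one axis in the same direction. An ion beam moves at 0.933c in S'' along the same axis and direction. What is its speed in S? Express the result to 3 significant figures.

0.998c

First combine the ion beam and starship (S''→S'): u₁ = (0.933 + 0.6675)/(1 + 0.933×0.6675) = 1.6005/1.6227775 = 0.98627.
Then combine with the cruiser (S'→S): u = (0.98627 + 0.7794)/(1 + 0.98627×0.7794) = 1.76567/1.768698838 = 0.99829.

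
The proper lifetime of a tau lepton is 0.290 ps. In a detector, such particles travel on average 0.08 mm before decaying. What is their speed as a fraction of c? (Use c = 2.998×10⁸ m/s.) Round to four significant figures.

Let x = d/(cτ) = 8.000×10^-5 m / (2.998×10⁸ m/s × 2.900×10^-13 s) = 0.92015. Since d = βγcτ, x = βγ = β/√(1−β²).
Solving: β² = x²/(1+x²) = 0.846676/1.846676 = 0.458486, so β = 0.6771.

0.6771c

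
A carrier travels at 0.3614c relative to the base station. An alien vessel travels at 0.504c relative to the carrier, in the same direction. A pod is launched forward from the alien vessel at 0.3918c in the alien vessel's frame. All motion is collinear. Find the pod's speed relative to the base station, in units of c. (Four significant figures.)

Compose velocities in two stages. Stage 1 (into S'): u₁ = (0.3918+0.504)/(1+0.3918×0.504) = 0.74808.
Stage 2 (into S): u = (0.74808+0.3614)/(1+0.74808×0.3614) = 0.87336, so the speed is 0.8734c.

0.8734c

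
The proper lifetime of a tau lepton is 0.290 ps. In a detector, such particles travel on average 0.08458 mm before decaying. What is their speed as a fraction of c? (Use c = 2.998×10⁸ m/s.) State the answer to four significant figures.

Let x = d/(cτ) = 8.458×10^-5 m / (2.998×10⁸ m/s × 2.900×10^-13 s) = 0.97283. Since d = βγcτ, x = βγ = β/√(1−β²).
Solving: β² = x²/(1+x²) = 0.946398/1.946398 = 0.48623, so β = 0.6973.

0.6973c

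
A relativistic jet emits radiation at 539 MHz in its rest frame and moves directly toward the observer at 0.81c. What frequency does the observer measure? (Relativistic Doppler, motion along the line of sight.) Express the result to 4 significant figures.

1664 MHz

Relativistic Doppler (source moving toward): f_obs = f_src · √((1+β)/(1−β)).
With β = 0.81: factor = √(1.81/0.19) = 3.0865.
f_obs = 539 × 3.0865 = 1664 MHz.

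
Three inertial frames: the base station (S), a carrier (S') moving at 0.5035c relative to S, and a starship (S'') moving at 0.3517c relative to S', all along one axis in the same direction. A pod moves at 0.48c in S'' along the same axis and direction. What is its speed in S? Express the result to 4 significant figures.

0.8946c

Compose velocities in two stages. Stage 1 (into S'): u₁ = (0.48+0.3517)/(1+0.48×0.3517) = 0.71157.
Stage 2 (into S): u = (0.71157+0.5035)/(1+0.71157×0.5035) = 0.89457, so the speed is 0.8946c.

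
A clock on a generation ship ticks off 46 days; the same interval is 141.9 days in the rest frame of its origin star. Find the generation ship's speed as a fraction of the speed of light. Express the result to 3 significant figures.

0.946c

γ = Δt/Δτ = 141.9/46 = 3.0848.
β = √(1 − 1/γ²) = √(1 − 0.105086) = √0.894914 = 0.946.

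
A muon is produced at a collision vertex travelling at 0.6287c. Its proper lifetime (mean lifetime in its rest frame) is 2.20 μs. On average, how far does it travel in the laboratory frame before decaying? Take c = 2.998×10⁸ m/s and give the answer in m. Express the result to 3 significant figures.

Lorentz factor: γ = (1 − 0.39526369)^(−1/2) = 1.2859.
Lab-frame lifetime: Δt = γτ = 1.2859 × 2.20 μs = 2.829 μs.
Distance: d = vΔt = 0.6287 × 2.998×10⁸ m/s × 2.8290×10^-6 s = 533 m.

533 m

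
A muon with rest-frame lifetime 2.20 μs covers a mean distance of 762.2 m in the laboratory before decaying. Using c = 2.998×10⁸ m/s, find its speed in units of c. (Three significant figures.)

0.756c

Lab distance = (lab lifetime)·v = γτ·βc, so βγ = d/(cτ) = 762.2/(2.998×10⁸ × 2.200×10^-6) = 1.1556.
With βγ = 1.1556: γ² = 1 + (βγ)² = 2.33541, and β = (βγ)/γ = 1.1556/1.5282 = 0.756.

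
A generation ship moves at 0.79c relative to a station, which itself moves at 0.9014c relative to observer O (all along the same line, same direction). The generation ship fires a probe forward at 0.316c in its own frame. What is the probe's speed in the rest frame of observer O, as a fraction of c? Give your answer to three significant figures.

0.994c

Apply u = (u'+v)/(1+u'v) twice. Probe in the station frame: (0.316+0.79)/(1+0.316·0.79) = 1.106/1.24964 = 0.88505c.
That velocity, transformed to the rest frame of observer O: (0.88505+0.9014)/(1+0.88505·0.9014) = 1.78645/1.79778407 = 0.9937c.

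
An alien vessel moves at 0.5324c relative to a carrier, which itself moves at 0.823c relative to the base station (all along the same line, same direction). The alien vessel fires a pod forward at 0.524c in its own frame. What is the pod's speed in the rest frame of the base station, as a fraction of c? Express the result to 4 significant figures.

Apply u = (u'+v)/(1+u'v) twice. Pod in the carrier frame: (0.524+0.5324)/(1+0.524·0.5324) = 1.0564/1.2789776 = 0.82597c.
That velocity, transformed to the rest frame of the base station: (0.82597+0.823)/(1+0.82597·0.823) = 1.64897/1.67977331 = 0.98166c.

0.9817c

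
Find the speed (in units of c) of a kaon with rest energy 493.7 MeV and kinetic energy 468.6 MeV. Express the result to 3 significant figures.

K = (γ−1)mc², so γ = 1 + 468.6/493.7 = 1.9492.
Then v/c = √(1 − γ⁻²) = √(1 − 0.263201) = √0.736799 = 0.858.

0.858c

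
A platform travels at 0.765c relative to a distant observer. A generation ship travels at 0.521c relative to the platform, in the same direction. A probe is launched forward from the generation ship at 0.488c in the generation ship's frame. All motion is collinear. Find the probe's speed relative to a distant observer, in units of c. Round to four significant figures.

0.9716c

Apply u = (u'+v)/(1+u'v) twice. Probe in the platform frame: (0.488+0.521)/(1+0.488·0.521) = 1.009/1.254248 = 0.80447c.
That velocity, transformed to the rest frame of a distant observer: (0.80447+0.765)/(1+0.80447·0.765) = 1.56947/1.61541955 = 0.97156c.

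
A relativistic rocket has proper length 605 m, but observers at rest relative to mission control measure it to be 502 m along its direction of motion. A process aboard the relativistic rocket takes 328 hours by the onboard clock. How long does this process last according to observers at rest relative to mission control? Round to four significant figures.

395.3 hours

From L = L₀/γ: γ = 605/502 = 1.20518.
The same γ dilates the second interval: 1.20518 × 328 hours = 395.3 hours.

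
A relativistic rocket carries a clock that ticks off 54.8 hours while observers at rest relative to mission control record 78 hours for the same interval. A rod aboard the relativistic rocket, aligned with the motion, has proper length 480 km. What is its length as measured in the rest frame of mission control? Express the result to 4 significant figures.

γ = Δt/Δτ = 78/54.8 = 1.42336.
L = L₀/γ = 480/1.42336 = 337.2 km.

337.2 km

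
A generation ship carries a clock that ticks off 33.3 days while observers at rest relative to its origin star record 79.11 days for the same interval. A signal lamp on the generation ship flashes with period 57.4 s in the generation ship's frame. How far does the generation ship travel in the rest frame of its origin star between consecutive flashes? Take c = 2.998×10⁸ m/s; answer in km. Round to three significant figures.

3.71×10^7 km

From Δt = γΔτ: γ = 79.11/33.3 = 2.37568.
β = √(1 − 1/γ²) = 0.90709. Lab-frame period = γτ = 2.37568×57.4 s = 136.36 s. Distance = βc × γτ = 0.90709 × 2.998×10⁸ m/s × 136.36 s = 3.7082×10^10 m = 3.71×10^7 km.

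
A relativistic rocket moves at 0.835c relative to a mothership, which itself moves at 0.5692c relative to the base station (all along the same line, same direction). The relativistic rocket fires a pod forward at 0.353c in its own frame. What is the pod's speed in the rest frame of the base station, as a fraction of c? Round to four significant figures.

0.9767c

Compose velocities in two stages. Stage 1 (into S'): u₁ = (0.353+0.835)/(1+0.353×0.835) = 0.91755.
Stage 2 (into S): u = (0.91755+0.5692)/(1+0.91755×0.5692) = 0.97667, so the speed is 0.9767c.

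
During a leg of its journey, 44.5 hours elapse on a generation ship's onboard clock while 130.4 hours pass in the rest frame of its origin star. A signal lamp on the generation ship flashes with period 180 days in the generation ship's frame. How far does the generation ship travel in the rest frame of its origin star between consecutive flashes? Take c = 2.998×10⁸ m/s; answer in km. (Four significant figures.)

1.284×10^13 km

From Δt = γΔτ: γ = 130.4/44.5 = 2.93034.
β = √(1 − 1/γ²) = 0.93997. Lab-frame period = γτ = 2.93034×180 days = 527.46 days. Distance = βc × γτ = 0.93997 × 2.998×10⁸ m/s × 45572544 s = 1.2842×10^16 m = 1.284×10^13 km.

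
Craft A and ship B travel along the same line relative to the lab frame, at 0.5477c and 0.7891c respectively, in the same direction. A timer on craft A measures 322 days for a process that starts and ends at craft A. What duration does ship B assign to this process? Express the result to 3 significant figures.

The velocity of craft A relative to ship B is (0.5477 − 0.7891)c / (1 − 0.5477×0.7891) = −0.42514c; relative speed 0.42514c.
γ for this relative speed: γ = 1/√(1 − 0.180744) = 1.1048.
The clock on craft A records proper time, so ship B measures Δt = γΔτ = 1.1048 × 322 = 356 days.

356 days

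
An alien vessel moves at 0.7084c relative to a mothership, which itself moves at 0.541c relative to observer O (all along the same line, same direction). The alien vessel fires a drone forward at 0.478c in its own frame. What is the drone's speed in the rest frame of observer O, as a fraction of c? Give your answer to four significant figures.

Compose velocities in two stages. Stage 1 (into S'): u₁ = (0.478+0.7084)/(1+0.478×0.7084) = 0.88629.
Stage 2 (into S): u = (0.88629+0.541)/(1+0.88629×0.541) = 0.96472, so the speed is 0.9647c.

0.9647c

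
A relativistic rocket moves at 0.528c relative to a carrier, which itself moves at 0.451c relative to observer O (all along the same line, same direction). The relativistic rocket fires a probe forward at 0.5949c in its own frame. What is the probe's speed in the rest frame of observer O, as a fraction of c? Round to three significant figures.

0.942c

First combine the probe and relativistic rocket (S''→S'): u₁ = (0.5949 + 0.528)/(1 + 0.5949×0.528) = 1.1229/1.3141072 = 0.8545.
Then combine with the carrier (S'→S): u = (0.8545 + 0.451)/(1 + 0.8545×0.451) = 1.3055/1.3853795 = 0.94234.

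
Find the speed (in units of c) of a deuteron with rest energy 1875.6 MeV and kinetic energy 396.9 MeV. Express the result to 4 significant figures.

0.5646c

γ = 1 + K/(mc²) = 1 + 396.9/1875.6 = 1.2116.
β = √(1 − 1/γ²) = √(1 − 0.681211) = √0.318789 = 0.5646.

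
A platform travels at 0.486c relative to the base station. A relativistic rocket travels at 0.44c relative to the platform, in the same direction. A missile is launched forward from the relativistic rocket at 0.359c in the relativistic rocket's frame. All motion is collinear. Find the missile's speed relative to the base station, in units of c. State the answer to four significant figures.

Apply u = (u'+v)/(1+u'v) twice. Missile in the platform frame: (0.359+0.44)/(1+0.359·0.44) = 0.799/1.15796 = 0.69001c.
That velocity, transformed to the rest frame of the base station: (0.69001+0.486)/(1+0.69001·0.486) = 1.17601/1.33534486 = 0.88068c.

0.8807c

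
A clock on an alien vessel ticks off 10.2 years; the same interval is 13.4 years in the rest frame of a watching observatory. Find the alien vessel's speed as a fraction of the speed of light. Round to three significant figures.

0.649c

γ = Δt/Δτ = 13.4/10.2 = 1.3137.
β = √(1 − 1/γ²) = √(1 − 0.579439) = √0.420561 = 0.649.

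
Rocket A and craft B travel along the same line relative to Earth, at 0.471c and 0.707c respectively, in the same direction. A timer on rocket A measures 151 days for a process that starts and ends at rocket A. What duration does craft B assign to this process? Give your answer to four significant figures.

161.4 days

The velocity of rocket A relative to craft B is (0.471 − 0.707)c / (1 − 0.471×0.707) = −0.35382c; relative speed 0.35382c.
γ for this relative speed: γ = 1/√(1 − 0.125189) = 1.0692.
The clock on rocket A records proper time, so craft B measures Δt = γΔτ = 1.0692 × 151 = 161.4 days.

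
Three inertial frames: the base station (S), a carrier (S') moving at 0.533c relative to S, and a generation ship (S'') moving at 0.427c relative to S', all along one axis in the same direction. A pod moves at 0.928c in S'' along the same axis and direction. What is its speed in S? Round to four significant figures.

0.9909c

Apply u = (u'+v)/(1+u'v) twice. Pod in the carrier frame: (0.928+0.427)/(1+0.928·0.427) = 1.355/1.396256 = 0.97045c.
That velocity, transformed to the rest frame of the base station: (0.97045+0.533)/(1+0.97045·0.533) = 1.50345/1.51724985 = 0.9909c.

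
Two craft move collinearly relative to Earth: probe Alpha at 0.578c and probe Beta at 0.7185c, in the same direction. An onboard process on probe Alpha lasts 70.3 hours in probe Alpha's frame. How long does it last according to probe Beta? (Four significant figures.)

72.42 hours

The velocity of probe Alpha relative to probe Beta is (0.578 − 0.7185)c / (1 − 0.578×0.7185) = −0.24029c; relative speed 0.24029c.
γ for this relative speed: γ = 1/√(1 − 0.0577393) = 1.0302.
Probe Alpha's interval is proper; time dilation gives Δt_B = γΔτ = 1.0302 × 70.3 hours = 72.42 hours.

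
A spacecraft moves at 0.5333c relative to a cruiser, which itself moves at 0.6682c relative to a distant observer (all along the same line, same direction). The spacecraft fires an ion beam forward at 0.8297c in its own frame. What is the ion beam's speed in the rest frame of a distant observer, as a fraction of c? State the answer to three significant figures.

0.989c

First combine the ion beam and spacecraft (S''→S'): u₁ = (0.8297 + 0.5333)/(1 + 0.8297×0.5333) = 1.363/1.44247901 = 0.9449.
Then combine with the cruiser (S'→S): u = (0.9449 + 0.6682)/(1 + 0.9449×0.6682) = 1.6131/1.63138218 = 0.98879.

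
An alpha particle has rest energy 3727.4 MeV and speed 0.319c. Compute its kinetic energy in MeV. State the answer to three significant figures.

γ = 1/√(1 − β²) = 1/√(1 − 0.101761) = 1/√0.898239 = 1/0.947755 = 1.055125.
Kinetic energy: K = (γ − 1)mc² = (1.055125 − 1) × 3727.4 MeV = 0.055125 × 3727.4 = 205 MeV.

205 MeV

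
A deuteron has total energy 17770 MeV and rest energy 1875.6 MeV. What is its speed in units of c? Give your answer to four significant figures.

0.9944c

γ = E/(mc²) = 17770/1875.6 = 9.4743.
β = √(1 − 1/γ²) = √(1 − 0.0111405) = √0.9888595 = 0.9944.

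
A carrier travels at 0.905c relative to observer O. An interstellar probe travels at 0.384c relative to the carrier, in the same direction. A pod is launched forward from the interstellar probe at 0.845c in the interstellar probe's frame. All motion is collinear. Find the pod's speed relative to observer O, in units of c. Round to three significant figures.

First combine the pod and interstellar probe (S''→S'): u₁ = (0.845 + 0.384)/(1 + 0.845×0.384) = 1.229/1.32448 = 0.92791.
Then combine with the carrier (S'→S): u = (0.92791 + 0.905)/(1 + 0.92791×0.905) = 1.83291/1.83975855 = 0.99628.

0.996c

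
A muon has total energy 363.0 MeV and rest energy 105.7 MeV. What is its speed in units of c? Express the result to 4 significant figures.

0.9567c

γ = E/(mc²) = 363.0/105.7 = 3.4342.
β = √(1 − 1/γ²) = √(1 − 0.0847908) = √0.9152092 = 0.9567.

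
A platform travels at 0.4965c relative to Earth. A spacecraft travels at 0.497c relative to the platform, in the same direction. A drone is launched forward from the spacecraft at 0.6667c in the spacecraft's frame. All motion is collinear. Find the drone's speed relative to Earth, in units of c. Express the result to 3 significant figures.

0.956c

Compose velocities in two stages. Stage 1 (into S'): u₁ = (0.6667+0.497)/(1+0.6667×0.497) = 0.87408.
Stage 2 (into S): u = (0.87408+0.4965)/(1+0.87408×0.4965) = 0.95579, so the speed is 0.956c.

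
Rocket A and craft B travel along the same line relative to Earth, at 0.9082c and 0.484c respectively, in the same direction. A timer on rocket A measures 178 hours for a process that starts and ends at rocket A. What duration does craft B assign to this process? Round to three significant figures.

The velocity of rocket A relative to craft B is (0.9082 − 0.484)c / (1 − 0.9082×0.484) = 0.75692c; relative speed 0.75692c.
γ for this relative speed: γ = 1/√(1 − 0.572928) = 1.5302.
The clock on rocket A records proper time, so craft B measures Δt = γΔτ = 1.5302 × 178 = 272 hours.

272 hours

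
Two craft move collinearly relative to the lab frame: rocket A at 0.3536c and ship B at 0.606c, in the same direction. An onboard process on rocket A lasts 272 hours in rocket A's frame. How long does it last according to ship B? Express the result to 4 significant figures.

The velocity of rocket A relative to ship B is (0.3536 − 0.606)c / (1 − 0.3536×0.606) = −0.32123c; relative speed 0.32123c.
γ for this relative speed: γ = 1/√(1 − 0.103189) = 1.056.
Rocket A's interval is proper; time dilation gives Δt_B = γΔτ = 1.056 × 272 hours = 287.2 hours.

287.2 hours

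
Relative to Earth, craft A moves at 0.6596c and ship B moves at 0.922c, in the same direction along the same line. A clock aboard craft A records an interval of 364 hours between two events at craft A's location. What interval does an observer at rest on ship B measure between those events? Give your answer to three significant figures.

The velocity of craft A relative to ship B is (0.6596 − 0.922)c / (1 − 0.6596×0.922) = −0.66965c; relative speed 0.66965c.
γ for this relative speed: γ = 1/√(1 − 0.448431) = 1.3465.
The clock on craft A records proper time, so ship B measures Δt = γΔτ = 1.3465 × 364 = 490 hours.

490 hours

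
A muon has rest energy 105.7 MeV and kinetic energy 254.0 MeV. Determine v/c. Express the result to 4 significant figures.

K = (γ−1)mc², so γ = 1 + 254.0/105.7 = 3.403.
Then v/c = √(1 − γ⁻²) = √(1 − 0.0863527) = √0.9136473 = 0.9558.

0.9558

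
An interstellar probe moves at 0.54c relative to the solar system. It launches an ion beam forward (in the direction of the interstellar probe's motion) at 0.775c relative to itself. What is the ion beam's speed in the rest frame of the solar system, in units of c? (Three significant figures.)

In units of c, u = (u' + v)/(1 + u'v) with u' = 0.775 and v = 0.54.
Numerator: 0.775 + 0.54 = 1.315. Denominator: 1 + (0.775)(0.54) = 1.4185.
u = 1.315/1.4185 = 0.92704, so the speed is 0.927c.

0.927c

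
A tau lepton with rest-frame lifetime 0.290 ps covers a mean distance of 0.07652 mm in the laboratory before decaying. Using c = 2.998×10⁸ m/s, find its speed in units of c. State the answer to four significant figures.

0.6607c

Let x = d/(cτ) = 7.652×10^-5 m / (2.998×10⁸ m/s × 2.900×10^-13 s) = 0.88013. Since d = βγcτ, x = βγ = β/√(1−β²).
Solving: β² = x²/(1+x²) = 0.774629/1.774629 = 0.436502, so β = 0.6607.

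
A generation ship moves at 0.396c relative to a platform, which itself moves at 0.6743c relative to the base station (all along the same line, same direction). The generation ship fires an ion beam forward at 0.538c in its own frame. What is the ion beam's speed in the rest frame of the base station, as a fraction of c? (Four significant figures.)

0.9507c

Apply u = (u'+v)/(1+u'v) twice. Ion beam in the platform frame: (0.538+0.396)/(1+0.538·0.396) = 0.934/1.213048 = 0.76996c.
That velocity, transformed to the rest frame of the base station: (0.76996+0.6743)/(1+0.76996·0.6743) = 1.44426/1.519184028 = 0.95068c.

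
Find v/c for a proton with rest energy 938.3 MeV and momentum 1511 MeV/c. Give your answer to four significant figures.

0.8495

pc/(mc²) = 1511/938.3 = 1.6104 = βγ = β/√(1−β²).
So β² = x²/(1 + x²) with x = 1.6104: x² = 2.59339, β² = 2.59339/3.59339 = 0.721711, β = 0.8495.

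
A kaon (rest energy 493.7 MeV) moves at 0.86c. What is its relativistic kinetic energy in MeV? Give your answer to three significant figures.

With β = 0.86, γ = 1/√(1 − 0.86²) = 1/√0.2604 = 1.95965.
Kinetic energy: K = (γ − 1)mc² = (1.95965 − 1) × 493.7 MeV = 0.95965 × 493.7 = 474 MeV.

474 MeV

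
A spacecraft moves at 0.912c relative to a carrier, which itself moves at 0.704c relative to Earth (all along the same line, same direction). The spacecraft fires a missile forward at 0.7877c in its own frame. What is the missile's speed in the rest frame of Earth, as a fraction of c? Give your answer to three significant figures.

Compose velocities in two stages. Stage 1 (into S'): u₁ = (0.7877+0.912)/(1+0.7877×0.912) = 0.98913.
Stage 2 (into S): u = (0.98913+0.704)/(1+0.98913×0.704) = 0.9981, so the speed is 0.998c.

0.998c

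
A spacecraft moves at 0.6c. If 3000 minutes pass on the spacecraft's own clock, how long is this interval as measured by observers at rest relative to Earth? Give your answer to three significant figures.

3750 minutes

With β = 0.6, γ = 1/√(1 − 0.6²) = 1/√0.64 = 1.25.
The onboard clock measures proper time, so the interval in the rest frame of Earth is dilated: Δt = γ·Δτ = 1.25 × 3000 minutes = 3750 minutes.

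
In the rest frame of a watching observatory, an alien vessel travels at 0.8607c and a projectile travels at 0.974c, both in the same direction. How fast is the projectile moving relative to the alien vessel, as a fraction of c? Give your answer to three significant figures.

Transform to the alien vessel's frame: u' = (u − v)/(1 − uv/c²).
u' = (0.974 − 0.8607)/(1 − 0.974×0.8607) = 0.1133/0.1616782 = 0.70077.
Speed in the alien vessel's frame: 0.701c (in the same direction).

0.701c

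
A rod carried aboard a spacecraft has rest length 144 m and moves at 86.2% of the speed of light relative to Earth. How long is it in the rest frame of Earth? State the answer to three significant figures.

With β = 0.862, γ = 1/√(1 − 0.862²) = 1/√0.256956 = 1.9727.
Along the direction of motion the measured length is L₀/γ = 144/1.9727 = 73.0 m.

73.0 m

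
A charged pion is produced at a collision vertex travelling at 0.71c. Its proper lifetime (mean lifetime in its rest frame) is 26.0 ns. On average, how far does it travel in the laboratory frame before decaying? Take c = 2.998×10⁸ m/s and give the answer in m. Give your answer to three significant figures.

With β = 0.71, γ = 1/√(1 − 0.71²) = 1/√0.4959 = 1.42.
Lab-frame lifetime: Δt = γτ = 1.42 × 26.0 ns = 36.92 ns.
Distance: d = vΔt = 0.71 × 2.998×10⁸ m/s × 3.6920×10^-8 s = 7.86 m.

7.86 m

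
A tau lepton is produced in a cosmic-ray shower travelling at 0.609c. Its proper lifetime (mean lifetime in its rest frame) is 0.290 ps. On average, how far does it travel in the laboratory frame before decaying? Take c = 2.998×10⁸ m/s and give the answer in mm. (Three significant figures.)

0.0668 mm

With β = 0.609, γ = 1/√(1 − 0.609²) = 1/√0.629119 = 1.2608.
Lab-frame lifetime: Δt = γτ = 1.2608 × 0.290 ps = 0.36563 ps.
Distance: d = vΔt = 0.609 × 2.998×10⁸ m/s × 3.6563×10^-13 s = 6.68×10^-5 m = 0.0668 mm.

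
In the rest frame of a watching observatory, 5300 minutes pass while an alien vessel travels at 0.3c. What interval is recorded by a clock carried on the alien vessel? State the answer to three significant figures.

With β = 0.3, γ = 1/√(1 − 0.3²) = 1/√0.91 = 1.0483.
The moving clock records proper time: Δτ = Δt/γ = 5300/1.0483 = 5060 minutes.

5060 minutes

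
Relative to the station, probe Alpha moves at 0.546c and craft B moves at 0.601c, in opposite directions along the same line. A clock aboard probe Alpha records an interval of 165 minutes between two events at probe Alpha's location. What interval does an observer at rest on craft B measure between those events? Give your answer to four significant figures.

The velocity of probe Alpha relative to craft B is (0.546 + 0.601)c / (1 + 0.546×0.601) = 0.86361c; relative speed 0.86361c.
At |u| = 0.86361c, γ = (1 − 0.745822)^(−1/2) = 1.9835.
Probe Alpha's interval is proper; time dilation gives Δt_B = γΔτ = 1.9835 × 165 minutes = 327.3 minutes.

327.3 minutes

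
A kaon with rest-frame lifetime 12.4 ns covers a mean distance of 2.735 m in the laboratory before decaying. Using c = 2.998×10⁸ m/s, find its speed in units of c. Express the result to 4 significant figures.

Let x = d/(cτ) = 2.735 m / (2.998×10⁸ m/s × 1.240×10^-8 s) = 0.73571. Since d = βγcτ, x = βγ = β/√(1−β²).
Solving: β² = x²/(1+x²) = 0.541269/1.541269 = 0.351184, so β = 0.5926.

0.5926c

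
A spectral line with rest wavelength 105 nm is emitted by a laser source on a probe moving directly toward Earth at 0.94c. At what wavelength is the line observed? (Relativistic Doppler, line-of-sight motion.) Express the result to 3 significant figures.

18.5 nm

Relativistic Doppler for wavelength: λ_obs = λ_src · √((1−β)/(1+β)).
With β = 0.94: factor = √(0.06/1.94) = 0.17586.
λ_obs = 105 × 0.17586 = 18.5 nm.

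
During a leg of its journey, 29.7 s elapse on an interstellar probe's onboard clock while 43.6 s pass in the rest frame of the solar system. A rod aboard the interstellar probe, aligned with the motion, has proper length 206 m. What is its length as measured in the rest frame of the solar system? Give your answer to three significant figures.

140 m

From Δt = γΔτ: γ = 43.6/29.7 = 1.46801.
L = L₀/γ = 206/1.46801 = 140 m.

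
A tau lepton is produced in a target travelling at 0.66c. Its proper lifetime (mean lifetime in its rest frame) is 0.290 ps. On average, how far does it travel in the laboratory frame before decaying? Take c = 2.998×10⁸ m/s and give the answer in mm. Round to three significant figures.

β² = 0.4356, so γ = 1/√0.5644 = 1.3311.
Lab-frame lifetime: Δt = γτ = 1.3311 × 0.290 ps = 0.38602 ps.
Distance: d = vΔt = 0.66 × 2.998×10⁸ m/s × 3.8602×10^-13 s = 7.64×10^-5 m = 0.0764 mm.

0.0764 mm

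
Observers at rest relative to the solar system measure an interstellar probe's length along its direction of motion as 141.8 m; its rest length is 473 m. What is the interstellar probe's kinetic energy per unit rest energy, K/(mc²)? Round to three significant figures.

From L = L₀/γ: γ = 473/141.8 = 3.33568.
Since K = (γ−1)mc², K/(mc²) = 3.33568 − 1 = 2.34.

2.34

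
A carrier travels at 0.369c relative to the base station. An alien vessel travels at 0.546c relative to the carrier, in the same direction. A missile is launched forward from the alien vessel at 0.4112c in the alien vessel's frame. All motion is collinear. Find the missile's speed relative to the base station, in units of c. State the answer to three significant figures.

0.893c

First combine the missile and alien vessel (S''→S'): u₁ = (0.4112 + 0.546)/(1 + 0.4112×0.546) = 0.9572/1.2245152 = 0.7817.
Then combine with the carrier (S'→S): u = (0.7817 + 0.369)/(1 + 0.7817×0.369) = 1.1507/1.2884473 = 0.89309.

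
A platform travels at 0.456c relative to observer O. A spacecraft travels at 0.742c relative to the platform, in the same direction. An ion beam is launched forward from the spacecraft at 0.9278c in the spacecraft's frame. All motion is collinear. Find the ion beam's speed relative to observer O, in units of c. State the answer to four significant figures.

0.9959c

Apply u = (u'+v)/(1+u'v) twice. Ion beam in the platform frame: (0.9278+0.742)/(1+0.9278·0.742) = 1.6698/1.6884276 = 0.98897c.
That velocity, transformed to the rest frame of observer O: (0.98897+0.456)/(1+0.98897·0.456) = 1.44497/1.45097032 = 0.99586c.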